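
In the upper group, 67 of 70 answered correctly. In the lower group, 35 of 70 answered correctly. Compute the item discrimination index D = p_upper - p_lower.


p_upper = 67/70 = 0.9571
p_lower = 35/70 = 0.5
D = 0.9571 - 0.5 = 0.4571

0.4571


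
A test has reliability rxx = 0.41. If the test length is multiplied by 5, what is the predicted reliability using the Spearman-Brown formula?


r_new = (n * rxx) / (1 + (n-1) * rxx)
r_new = (5 * 0.41) / (1 + 4 * 0.41)
r_new = 2.05 / 2.64
r_new = 0.7765

0.7765


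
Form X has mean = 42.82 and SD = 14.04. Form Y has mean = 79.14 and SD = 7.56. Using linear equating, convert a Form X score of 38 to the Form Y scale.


slope = SD_Y / SD_X = 7.56 / 14.04 ~ 0.5385
intercept = mean_Y - slope * mean_X = 79.14 - (7.56 / 14.04) * 42.82 ~ 56.0831
Y = slope * X + intercept. To avoid rounding drift from the rounded slope/intercept, evaluate the equivalent form Y = mean_Y + SD_Y * (X - mean_X) / SD_X at full precision:
Y = 79.14 + 7.56 * (38 - 42.82) / 14.04
Y = 79.14 - 7.56 * 4.82 / 14.04
Y = 79.14 - 36.4392 / 14.04
Y = 79.14 - 2.5954
Y = 76.5446

76.5446


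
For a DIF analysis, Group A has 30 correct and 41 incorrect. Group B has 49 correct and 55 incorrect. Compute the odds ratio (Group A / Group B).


Odds_A = 30/41 = 0.7317
Odds_B = 49/55 = 0.8909
OR = Odds_A / Odds_B = 0.7317 / 0.8909
Exactly, OR = (30 * 55) / (41 * 49) = 1650 / 2009
OR = 0.8213

0.8213


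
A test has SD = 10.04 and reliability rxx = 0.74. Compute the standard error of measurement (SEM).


SEM = SD * sqrt(1 - rxx)
SEM = 10.04 * sqrt(1 - 0.74)
SEM = 10.04 * sqrt(0.26) = 10.04 * 0.509902
SEM = 5.1194

5.1194


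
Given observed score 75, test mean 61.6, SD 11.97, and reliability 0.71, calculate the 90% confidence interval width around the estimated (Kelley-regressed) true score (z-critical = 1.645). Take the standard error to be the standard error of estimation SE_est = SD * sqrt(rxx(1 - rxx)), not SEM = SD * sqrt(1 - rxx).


True score estimate = 0.71*75 + 0.29*61.6 = 71.114
SE_est = SD * sqrt(rxx * (1 - rxx)) = 11.97 * sqrt(0.71 * 0.29) = 11.97 * sqrt(0.2059) = 5.431532
CI = T_est +/- z * SE_est, so width = 2 * z * SE_est = 2 * 1.645 * 5.431532
Width = 17.8697

17.8697


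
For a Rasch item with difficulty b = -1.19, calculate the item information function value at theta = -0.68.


P = 1/(1+exp(-(-0.68--1.19))) = 0.6248
I = P*(1-P) = 0.6248 * 0.3752
I = 0.2344

0.2344


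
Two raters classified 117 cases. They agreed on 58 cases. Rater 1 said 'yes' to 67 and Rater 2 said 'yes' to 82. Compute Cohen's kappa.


P_o = 58/117 = 0.495726
P_e = (67*82 + 50*35) / 13689 = 0.529184
kappa = (P_o - P_e) / (1 - P_e)
kappa = (0.495726 - 0.529184) / (1 - 0.529184)
kappa = -0.0711

-0.0711


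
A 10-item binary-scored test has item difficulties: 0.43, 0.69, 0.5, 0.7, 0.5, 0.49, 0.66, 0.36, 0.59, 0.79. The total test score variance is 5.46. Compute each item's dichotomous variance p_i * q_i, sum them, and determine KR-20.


For each item, compute p_i * q_i:
  Item 1: 0.43 * 0.57 = 0.2451
  Item 2: 0.69 * 0.31 = 0.2139
  Item 3: 0.5 * 0.5 = 0.25
  Item 4: 0.7 * 0.3 = 0.21
  Item 5: 0.5 * 0.5 = 0.25
  Item 6: 0.49 * 0.51 = 0.2499
  Item 7: 0.66 * 0.34 = 0.2244
  Item 8: 0.36 * 0.64 = 0.2304
  Item 9: 0.59 * 0.41 = 0.2419
  Item 10: 0.79 * 0.21 = 0.1659
Sum(p_i * q_i) = 0.2451 + 0.2139 + 0.25 + 0.21 + 0.25 + 0.2499 + 0.2244 + 0.2304 + 0.2419 + 0.1659 = 2.2815
KR-20 = (k/(k-1)) * (1 - Sum(p_i*q_i) / Var_total)
= (10/9) * (1 - 2.2815/5.46)
= 1.1111 * 0.5821
KR-20 = 0.6468

0.6468


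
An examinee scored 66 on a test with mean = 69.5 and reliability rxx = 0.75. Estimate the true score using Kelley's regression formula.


T_est = rxx * X + (1 - rxx) * mean
T_est = 0.75 * 66 + 0.25 * 69.5
T_est = 49.5 + 17.375
T_est = 66.875

66.875


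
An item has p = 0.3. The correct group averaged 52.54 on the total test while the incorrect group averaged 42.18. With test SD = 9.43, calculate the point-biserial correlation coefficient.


q = 1 - p = 0.7
rpb = ((M1 - M0) / SD) * sqrt(p * q)
rpb = ((52.54 - 42.18) / 9.43) * sqrt(0.3 * 0.7)
rpb = 0.5035

0.5035


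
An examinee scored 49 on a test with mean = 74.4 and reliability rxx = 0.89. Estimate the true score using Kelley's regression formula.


T_est = rxx * X + (1 - rxx) * mean
T_est = 0.89 * 49 + 0.11 * 74.4
T_est = 43.61 + 8.184
T_est = 51.794

51.794


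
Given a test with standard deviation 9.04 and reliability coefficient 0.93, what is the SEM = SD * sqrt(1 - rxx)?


SEM = SD * sqrt(1 - rxx)
SEM = 9.04 * sqrt(1 - 0.93)
SEM = 9.04 * sqrt(0.07) = 9.04 * 0.264575
SEM = 2.3918

2.3918


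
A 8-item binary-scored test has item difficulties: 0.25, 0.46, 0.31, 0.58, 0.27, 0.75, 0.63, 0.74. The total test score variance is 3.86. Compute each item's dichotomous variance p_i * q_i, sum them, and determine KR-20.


For each item, compute p_i * q_i:
  Item 1: 0.25 * 0.75 = 0.1875
  Item 2: 0.46 * 0.54 = 0.2484
  Item 3: 0.31 * 0.69 = 0.2139
  Item 4: 0.58 * 0.42 = 0.2436
  Item 5: 0.27 * 0.73 = 0.1971
  Item 6: 0.75 * 0.25 = 0.1875
  Item 7: 0.63 * 0.37 = 0.2331
  Item 8: 0.74 * 0.26 = 0.1924
Sum(p_i * q_i) = 0.1875 + 0.2484 + 0.2139 + 0.2436 + 0.1971 + 0.1875 + 0.2331 + 0.1924 = 1.7035
KR-20 = (k/(k-1)) * (1 - Sum(p_i*q_i) / Var_total)
= (8/7) * (1 - 1.7035/3.86)
= 1.1429 * 0.5587
KR-20 = 0.6385

0.6385


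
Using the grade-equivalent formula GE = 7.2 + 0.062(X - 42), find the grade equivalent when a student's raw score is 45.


raw - median = 45 - 42 = 3
slope * diff = 0.062 * 3 = 0.186
GE = 7.2 + 0.186
GE = 7.386

7.386


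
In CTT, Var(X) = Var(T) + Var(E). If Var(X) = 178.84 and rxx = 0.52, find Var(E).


var_true = rxx * var_obs = 0.52 * 178.84 = 92.9968
var_error = var_obs - var_true
var_error = 178.84 - 92.9968
var_error = 85.8432

85.8432


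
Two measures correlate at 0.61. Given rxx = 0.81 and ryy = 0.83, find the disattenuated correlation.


r_corrected = rxy / sqrt(rxx * ryy)
= 0.61 / sqrt(0.81 * 0.83)
= 0.61 / sqrt(0.6723)
= 0.61 / 0.819939
r_corrected = 0.744

0.744


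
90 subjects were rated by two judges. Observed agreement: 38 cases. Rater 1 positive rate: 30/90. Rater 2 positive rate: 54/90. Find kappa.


P_o = 38/90 = 0.422222
P_e = (30*54 + 60*36) / 8100 = 0.466667
kappa = (P_o - P_e) / (1 - P_e)
kappa = (0.422222 - 0.466667) / (1 - 0.466667)
kappa = -0.0833

-0.0833


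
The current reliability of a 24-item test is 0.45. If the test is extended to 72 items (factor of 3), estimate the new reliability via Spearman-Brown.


r_new = (n * rxx) / (1 + (n-1) * rxx)
r_new = (3 * 0.45) / (1 + 2 * 0.45)
r_new = 1.35 / 1.9
r_new = 0.7105

0.7105


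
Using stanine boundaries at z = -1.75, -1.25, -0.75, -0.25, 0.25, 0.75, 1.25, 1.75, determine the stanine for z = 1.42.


Stanine boundaries: [-1.75, -1.25, -0.75, -0.25, 0.25, 0.75, 1.25, 1.75]
z = 1.42
Check each boundary:
  z >= -1.75 -> could be stanine 2
  z >= -1.25 -> could be stanine 3
  z >= -0.75 -> could be stanine 4
  z >= -0.25 -> could be stanine 5
  z >= 0.25 -> could be stanine 6
  z >= 0.75 -> could be stanine 7
  z >= 1.25 -> could be stanine 8
  z < 1.75
Highest qualifying boundary gives stanine = 8

8


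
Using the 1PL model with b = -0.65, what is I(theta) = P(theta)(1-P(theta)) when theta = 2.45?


P = 1/(1+exp(-(2.45--0.65))) = 0.9569
I = P*(1-P) = 0.9569 * 0.0431
I = 0.0412

0.0412


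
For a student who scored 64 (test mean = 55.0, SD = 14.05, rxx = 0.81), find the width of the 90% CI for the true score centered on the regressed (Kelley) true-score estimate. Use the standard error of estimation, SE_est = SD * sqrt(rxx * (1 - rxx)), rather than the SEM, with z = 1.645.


True score estimate = 0.81*64 + 0.19*55.0 = 62.29
SE_est = SD * sqrt(rxx * (1 - rxx)) = 14.05 * sqrt(0.81 * 0.19) = 14.05 * sqrt(0.1539) = 5.511828
CI = T_est +/- z * SE_est, so width = 2 * z * SE_est = 2 * 1.645 * 5.511828
Width = 18.1339

18.1339


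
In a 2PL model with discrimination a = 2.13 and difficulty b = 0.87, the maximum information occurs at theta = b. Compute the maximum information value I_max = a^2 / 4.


For 2PL, max info at theta = b = 0.87
I_max = a^2 / 4 = 2.13^2 / 4
= 4.5369 / 4
I_max = 1.1342

1.1342


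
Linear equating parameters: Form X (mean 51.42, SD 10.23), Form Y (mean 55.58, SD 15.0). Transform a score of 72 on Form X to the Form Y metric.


slope = SD_Y / SD_X = 15.0 / 10.23 ~ 1.4663
intercept = mean_Y - slope * mean_X = 55.58 - (15.0 / 10.23) * 51.42 ~ -19.8159
Y = slope * X + intercept. To avoid rounding drift from the rounded slope/intercept, evaluate the equivalent form Y = mean_Y + SD_Y * (X - mean_X) / SD_X at full precision:
Y = 55.58 + 15.0 * (72 - 51.42) / 10.23
Y = 55.58 + 15.0 * 20.58 / 10.23
Y = 55.58 + 308.7 / 10.23
Y = 55.58 + 30.176
Y = 85.756

85.756


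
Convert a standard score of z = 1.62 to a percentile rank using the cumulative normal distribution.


CDF(z) = 0.5 * (1 + erf(z/sqrt(2)))
erf(1.1455) = 0.8948
CDF = 0.9474
Percentile rank = 0.9474 * 100 = 94.74

94.74


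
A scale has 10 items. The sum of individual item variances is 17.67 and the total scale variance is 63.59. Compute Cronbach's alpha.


alpha = (k/(k-1)) * (1 - sum(si^2)/s_total^2)
= (10/9) * (1 - 17.67/63.59)
alpha = 0.8024

0.8024


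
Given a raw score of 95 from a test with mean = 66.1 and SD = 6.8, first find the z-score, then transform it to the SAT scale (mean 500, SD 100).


z = (X - mean) / SD = (95 - 66.1) / 6.8
z = 28.9 / 6.8
z = 4.25
SAT-scale = SAT = 500 + 100z
Carry z at full precision (z = 28.9 / 6.8) into the conversion:
SAT-scale = 500 + 100 * (28.9 / 6.8) = 500 + 2890 / 6.8
SAT-scale = 500 + 425.0
SAT-scale = 925.0

925.0


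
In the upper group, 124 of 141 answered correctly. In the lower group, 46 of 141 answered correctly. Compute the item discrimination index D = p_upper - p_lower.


p_upper = 124/141 = 0.8794
p_lower = 46/141 = 0.3262
D = 0.8794 - 0.3262 = 0.5532

0.5532


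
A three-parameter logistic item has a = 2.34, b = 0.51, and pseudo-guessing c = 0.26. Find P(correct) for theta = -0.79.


logit = 2.34*(-0.79 - 0.51) = -3.042
P* = 1/(1 + exp(--3.042)) = 0.0456
P = 0.26 + (1 - 0.26) * 0.0456
P = 0.2937

0.2937


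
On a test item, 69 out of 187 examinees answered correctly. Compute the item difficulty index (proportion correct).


Item difficulty p = number correct / total examinees
p = 69 / 187
p = 0.369

0.369


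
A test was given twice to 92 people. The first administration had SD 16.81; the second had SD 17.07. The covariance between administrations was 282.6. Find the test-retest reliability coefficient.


r = cov(X,Y) / (SD_X * SD_Y)
r = 282.6 / (16.81 * 17.07)
r = 282.6 / 286.9467
r = 0.9849

0.9849


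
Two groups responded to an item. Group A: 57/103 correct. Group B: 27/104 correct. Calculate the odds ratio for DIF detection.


Odds_A = 57/46 = 1.2391
Odds_B = 27/77 = 0.3506
OR = Odds_A / Odds_B = 1.2391 / 0.3506
Exactly, OR = (57 * 77) / (46 * 27) = 4389 / 1242
OR = 3.5338

3.5338


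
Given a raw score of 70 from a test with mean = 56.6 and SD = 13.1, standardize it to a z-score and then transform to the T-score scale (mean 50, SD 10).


z = (X - mean) / SD = (70 - 56.6) / 13.1
z = 13.4 / 13.1
z = 1.0229
T-score = T = 50 + 10z
Carry z at full precision (z = 13.4 / 13.1) into the conversion:
T-score = 50 + 10 * (13.4 / 13.1) = 50 + 134 / 13.1
T-score = 50 + 10.229
T-score = 60.229

60.229


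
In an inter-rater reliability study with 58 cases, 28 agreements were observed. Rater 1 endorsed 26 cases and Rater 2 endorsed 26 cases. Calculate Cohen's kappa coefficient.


P_o = 28/58 = 0.482759
P_e = (26*26 + 32*32) / 3364 = 0.505351
kappa = (P_o - P_e) / (1 - P_e)
kappa = (0.482759 - 0.505351) / (1 - 0.505351)
kappa = -0.0457

-0.0457


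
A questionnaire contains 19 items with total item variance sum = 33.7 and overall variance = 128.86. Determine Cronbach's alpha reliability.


alpha = (k/(k-1)) * (1 - sum(si^2)/s_total^2)
= (19/18) * (1 - 33.7/128.86)
alpha = 0.7795

0.7795


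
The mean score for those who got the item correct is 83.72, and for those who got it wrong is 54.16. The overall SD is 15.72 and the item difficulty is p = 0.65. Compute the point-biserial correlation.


q = 1 - p = 0.35
rpb = ((M1 - M0) / SD) * sqrt(p * q)
rpb = ((83.72 - 54.16) / 15.72) * sqrt(0.65 * 0.35)
rpb = 0.8969

0.8969


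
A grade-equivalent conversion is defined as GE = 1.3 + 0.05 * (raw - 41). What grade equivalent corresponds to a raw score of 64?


raw - median = 64 - 41 = 23
slope * diff = 0.05 * 23 = 1.15
GE = 1.3 + 1.15
GE = 2.45

2.45


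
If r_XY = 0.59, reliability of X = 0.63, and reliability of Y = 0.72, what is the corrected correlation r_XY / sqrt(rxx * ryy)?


r_corrected = rxy / sqrt(rxx * ryy)
= 0.59 / sqrt(0.63 * 0.72)
= 0.59 / sqrt(0.4536)
= 0.59 / 0.673498
r_corrected = 0.876

0.876


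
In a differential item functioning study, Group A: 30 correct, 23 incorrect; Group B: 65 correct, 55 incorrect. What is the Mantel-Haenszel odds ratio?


Odds_A = 30/23 = 1.3043
Odds_B = 65/55 = 1.1818
OR = Odds_A / Odds_B = 1.3043 / 1.1818
Exactly, OR = (30 * 55) / (23 * 65) = 1650 / 1495
OR = 1.1037

1.1037


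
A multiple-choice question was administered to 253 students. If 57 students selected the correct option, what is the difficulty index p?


Item difficulty p = number correct / total examinees
p = 57 / 253
p = 0.2253

0.2253


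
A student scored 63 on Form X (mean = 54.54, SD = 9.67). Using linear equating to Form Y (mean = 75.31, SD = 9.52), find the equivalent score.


slope = SD_Y / SD_X = 9.52 / 9.67 ~ 0.9845
intercept = mean_Y - slope * mean_X = 75.31 - (9.52 / 9.67) * 54.54 ~ 21.616
Y = slope * X + intercept. To avoid rounding drift from the rounded slope/intercept, evaluate the equivalent form Y = mean_Y + SD_Y * (X - mean_X) / SD_X at full precision:
Y = 75.31 + 9.52 * (63 - 54.54) / 9.67
Y = 75.31 + 9.52 * 8.46 / 9.67
Y = 75.31 + 80.5392 / 9.67
Y = 75.31 + 8.3288
Y = 83.6388

83.6388


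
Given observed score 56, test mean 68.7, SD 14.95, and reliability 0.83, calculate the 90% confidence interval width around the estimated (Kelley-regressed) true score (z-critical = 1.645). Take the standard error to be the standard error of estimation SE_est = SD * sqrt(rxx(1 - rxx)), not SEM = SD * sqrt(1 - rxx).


True score estimate = 0.83*56 + 0.17*68.7 = 58.159
SE_est = SD * sqrt(rxx * (1 - rxx)) = 14.95 * sqrt(0.83 * 0.17) = 14.95 * sqrt(0.1411) = 5.61571
CI = T_est +/- z * SE_est, so width = 2 * z * SE_est = 2 * 1.645 * 5.61571
Width = 18.4757

18.4757


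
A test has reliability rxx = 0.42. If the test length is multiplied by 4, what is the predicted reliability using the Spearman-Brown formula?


r_new = (n * rxx) / (1 + (n-1) * rxx)
r_new = (4 * 0.42) / (1 + 3 * 0.42)
r_new = 1.68 / 2.26
r_new = 0.7434

0.7434


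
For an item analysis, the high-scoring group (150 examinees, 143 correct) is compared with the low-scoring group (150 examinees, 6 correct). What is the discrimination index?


p_upper = 143/150 = 0.9533
p_lower = 6/150 = 0.04
D = 0.9533 - 0.04 = 0.9133

0.9133


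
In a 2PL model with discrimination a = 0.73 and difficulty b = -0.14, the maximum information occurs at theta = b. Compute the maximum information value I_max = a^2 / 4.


For 2PL, max info at theta = b = -0.14
I_max = a^2 / 4 = 0.73^2 / 4
= 0.5329 / 4
I_max = 0.1332

0.1332


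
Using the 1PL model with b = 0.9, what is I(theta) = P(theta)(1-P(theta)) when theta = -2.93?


P = 1/(1+exp(-(-2.93-0.9))) = 0.0212
I = P*(1-P) = 0.0212 * 0.9788
I = 0.0208

0.0208


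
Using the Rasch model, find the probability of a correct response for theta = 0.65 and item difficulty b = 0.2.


theta - b = 0.65 - 0.2 = 0.45
exp(-(theta - b)) = exp(-0.45) = 0.6376
P = 1 / (1 + 0.6376)
P = 0.6106

0.6106


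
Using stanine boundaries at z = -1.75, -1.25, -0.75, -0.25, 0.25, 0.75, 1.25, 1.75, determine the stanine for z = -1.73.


Stanine boundaries: [-1.75, -1.25, -0.75, -0.25, 0.25, 0.75, 1.25, 1.75]
z = -1.73
Check each boundary:
  z >= -1.75 -> could be stanine 2
  z < -1.25
  z < -0.75
  z < -0.25
  z < 0.25
  z < 0.75
  z < 1.25
  z < 1.75
Highest qualifying boundary gives stanine = 2

2


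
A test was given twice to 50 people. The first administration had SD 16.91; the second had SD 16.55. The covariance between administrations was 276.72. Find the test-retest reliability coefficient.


r = cov(X,Y) / (SD_X * SD_Y)
r = 276.72 / (16.91 * 16.55)
r = 276.72 / 279.8605
r = 0.9888

0.9888


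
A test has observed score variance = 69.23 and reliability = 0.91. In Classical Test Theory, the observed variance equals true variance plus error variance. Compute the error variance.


var_true = rxx * var_obs = 0.91 * 69.23 = 62.9993
var_error = var_obs - var_true
var_error = 69.23 - 62.9993
var_error = 6.2307

6.2307


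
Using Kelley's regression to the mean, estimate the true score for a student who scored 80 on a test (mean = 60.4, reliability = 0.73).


T_est = rxx * X + (1 - rxx) * mean
T_est = 0.73 * 80 + 0.27 * 60.4
T_est = 58.4 + 16.308
T_est = 74.708

74.708


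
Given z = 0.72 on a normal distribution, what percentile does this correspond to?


CDF(z) = 0.5 * (1 + erf(z/sqrt(2)))
erf(0.5091) = 0.5285
CDF = 0.7642
Percentile rank = 0.7642 * 100 = 76.42

76.42


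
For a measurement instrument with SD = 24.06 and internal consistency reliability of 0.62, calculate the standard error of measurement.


SEM = SD * sqrt(1 - rxx)
SEM = 24.06 * sqrt(1 - 0.62)
SEM = 24.06 * sqrt(0.38) = 24.06 * 0.616441
SEM = 14.8316

14.8316


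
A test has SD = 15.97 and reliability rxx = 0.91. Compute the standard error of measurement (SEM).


SEM = SD * sqrt(1 - rxx)
SEM = 15.97 * sqrt(1 - 0.91)
SEM = 15.97 * sqrt(0.09) = 15.97 * 0.3
SEM = 4.791

4.791


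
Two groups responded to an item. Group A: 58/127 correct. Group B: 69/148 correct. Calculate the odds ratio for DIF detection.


Odds_A = 58/69 = 0.8406
Odds_B = 69/79 = 0.8734
OR = Odds_A / Odds_B = 0.8406 / 0.8734
Exactly, OR = (58 * 79) / (69 * 69) = 4582 / 4761
OR = 0.9624

0.9624


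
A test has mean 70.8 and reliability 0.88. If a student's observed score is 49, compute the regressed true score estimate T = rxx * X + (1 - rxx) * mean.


T_est = rxx * X + (1 - rxx) * mean
T_est = 0.88 * 49 + 0.12 * 70.8
T_est = 43.12 + 8.496
T_est = 51.616

51.616


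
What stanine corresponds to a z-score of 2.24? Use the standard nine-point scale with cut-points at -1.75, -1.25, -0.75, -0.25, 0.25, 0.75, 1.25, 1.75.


Stanine boundaries: [-1.75, -1.25, -0.75, -0.25, 0.25, 0.75, 1.25, 1.75]
z = 2.24
Check each boundary:
  z >= -1.75 -> could be stanine 2
  z >= -1.25 -> could be stanine 3
  z >= -0.75 -> could be stanine 4
  z >= -0.25 -> could be stanine 5
  z >= 0.25 -> could be stanine 6
  z >= 0.75 -> could be stanine 7
  z >= 1.25 -> could be stanine 8
  z >= 1.75 -> could be stanine 9
Highest qualifying boundary gives stanine = 9

9


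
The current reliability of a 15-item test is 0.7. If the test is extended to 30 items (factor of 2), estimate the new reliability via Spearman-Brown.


r_new = (n * rxx) / (1 + (n-1) * rxx)
r_new = (2 * 0.7) / (1 + 1 * 0.7)
r_new = 1.4 / 1.7
r_new = 0.8235

0.8235


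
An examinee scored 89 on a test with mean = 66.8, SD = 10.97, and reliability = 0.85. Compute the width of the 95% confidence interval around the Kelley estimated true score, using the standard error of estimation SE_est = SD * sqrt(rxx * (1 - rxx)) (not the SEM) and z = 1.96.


True score estimate = 0.85*89 + 0.15*66.8 = 85.67
SE_est = SD * sqrt(rxx * (1 - rxx)) = 10.97 * sqrt(0.85 * 0.15) = 10.97 * sqrt(0.1275) = 3.917073
CI = T_est +/- z * SE_est, so width = 2 * z * SE_est = 2 * 1.96 * 3.917073
Width = 15.3549

15.3549


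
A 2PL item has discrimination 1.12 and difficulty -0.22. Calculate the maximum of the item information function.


For 2PL, max info at theta = b = -0.22
I_max = a^2 / 4 = 1.12^2 / 4
= 1.2544 / 4
I_max = 0.3136

0.3136


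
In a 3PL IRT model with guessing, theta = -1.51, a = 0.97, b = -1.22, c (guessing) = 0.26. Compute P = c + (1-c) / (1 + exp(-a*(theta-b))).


logit = 0.97*(-1.51 - -1.22) = -0.2813
P* = 1/(1 + exp(--0.2813)) = 0.4301
P = 0.26 + (1 - 0.26) * 0.4301
P = 0.5783

0.5783


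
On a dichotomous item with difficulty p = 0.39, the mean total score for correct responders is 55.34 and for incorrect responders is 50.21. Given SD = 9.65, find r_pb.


q = 1 - p = 0.61
rpb = ((M1 - M0) / SD) * sqrt(p * q)
rpb = ((55.34 - 50.21) / 9.65) * sqrt(0.39 * 0.61)
rpb = 0.2593

0.2593


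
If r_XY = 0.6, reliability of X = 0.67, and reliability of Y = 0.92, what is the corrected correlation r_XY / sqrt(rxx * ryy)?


r_corrected = rxy / sqrt(rxx * ryy)
= 0.6 / sqrt(0.67 * 0.92)
= 0.6 / sqrt(0.6164)
= 0.6 / 0.785111
r_corrected = 0.7642

0.7642


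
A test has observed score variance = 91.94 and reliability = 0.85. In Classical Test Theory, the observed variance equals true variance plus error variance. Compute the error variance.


var_true = rxx * var_obs = 0.85 * 91.94 = 78.149
var_error = var_obs - var_true
var_error = 91.94 - 78.149
var_error = 13.791

13.791


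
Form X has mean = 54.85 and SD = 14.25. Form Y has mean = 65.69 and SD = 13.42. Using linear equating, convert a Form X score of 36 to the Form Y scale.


slope = SD_Y / SD_X = 13.42 / 14.25 ~ 0.9418
intercept = mean_Y - slope * mean_X = 65.69 - (13.42 / 14.25) * 54.85 ~ 14.0348
Y = slope * X + intercept. To avoid rounding drift from the rounded slope/intercept, evaluate the equivalent form Y = mean_Y + SD_Y * (X - mean_X) / SD_X at full precision:
Y = 65.69 + 13.42 * (36 - 54.85) / 14.25
Y = 65.69 - 13.42 * 18.85 / 14.25
Y = 65.69 - 252.967 / 14.25
Y = 65.69 - 17.7521
Y = 47.9379

47.9379


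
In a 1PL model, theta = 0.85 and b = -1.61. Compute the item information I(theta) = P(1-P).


P = 1/(1+exp(-(0.85--1.61))) = 0.9213
I = P*(1-P) = 0.9213 * 0.0787
I = 0.0725

0.0725


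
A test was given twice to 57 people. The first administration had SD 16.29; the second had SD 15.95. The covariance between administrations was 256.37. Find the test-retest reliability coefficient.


r = cov(X,Y) / (SD_X * SD_Y)
r = 256.37 / (16.29 * 15.95)
r = 256.37 / 259.8255
r = 0.9867

0.9867


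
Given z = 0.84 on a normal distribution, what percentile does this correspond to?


CDF(z) = 0.5 * (1 + erf(z/sqrt(2)))
erf(0.594) = 0.5991
CDF = 0.7995
Percentile rank = 0.7995 * 100 = 79.95

79.95


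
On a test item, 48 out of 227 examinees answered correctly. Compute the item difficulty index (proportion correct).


Item difficulty p = number correct / total examinees
p = 48 / 227
p = 0.2115

0.2115


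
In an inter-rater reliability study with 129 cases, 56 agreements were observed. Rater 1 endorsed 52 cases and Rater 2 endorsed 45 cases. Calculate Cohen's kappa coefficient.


P_o = 56/129 = 0.434109
P_e = (52*45 + 77*84) / 16641 = 0.529295
kappa = (P_o - P_e) / (1 - P_e)
kappa = (0.434109 - 0.529295) / (1 - 0.529295)
kappa = -0.2022

-0.2022


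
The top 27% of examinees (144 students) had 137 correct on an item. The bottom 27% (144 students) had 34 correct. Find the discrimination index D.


p_upper = 137/144 = 0.9514
p_lower = 34/144 = 0.2361
D = 0.9514 - 0.2361 = 0.7153

0.7153


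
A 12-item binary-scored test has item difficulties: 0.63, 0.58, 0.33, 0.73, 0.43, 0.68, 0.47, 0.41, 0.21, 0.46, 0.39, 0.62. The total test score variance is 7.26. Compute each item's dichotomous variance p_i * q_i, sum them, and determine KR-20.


For each item, compute p_i * q_i:
  Item 1: 0.63 * 0.37 = 0.2331
  Item 2: 0.58 * 0.42 = 0.2436
  Item 3: 0.33 * 0.67 = 0.2211
  Item 4: 0.73 * 0.27 = 0.1971
  Item 5: 0.43 * 0.57 = 0.2451
  Item 6: 0.68 * 0.32 = 0.2176
  Item 7: 0.47 * 0.53 = 0.2491
  Item 8: 0.41 * 0.59 = 0.2419
  Item 9: 0.21 * 0.79 = 0.1659
  Item 10: 0.46 * 0.54 = 0.2484
  Item 11: 0.39 * 0.61 = 0.2379
  Item 12: 0.62 * 0.38 = 0.2356
Sum(p_i * q_i) = 0.2331 + 0.2436 + 0.2211 + 0.1971 + 0.2451 + 0.2176 + 0.2491 + 0.2419 + 0.1659 + 0.2484 + 0.2379 + 0.2356 = 2.7364
KR-20 = (k/(k-1)) * (1 - Sum(p_i*q_i) / Var_total)
= (12/11) * (1 - 2.7364/7.26)
= 1.0909 * 0.6231
KR-20 = 0.6797

0.6797


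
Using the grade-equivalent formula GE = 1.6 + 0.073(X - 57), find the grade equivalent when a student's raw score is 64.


raw - median = 64 - 57 = 7
slope * diff = 0.073 * 7 = 0.511
GE = 1.6 + 0.511
GE = 2.111

2.111


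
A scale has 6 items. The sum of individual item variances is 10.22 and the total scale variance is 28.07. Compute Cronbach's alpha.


alpha = (k/(k-1)) * (1 - sum(si^2)/s_total^2)
= (6/5) * (1 - 10.22/28.07)
alpha = 0.7631

0.7631


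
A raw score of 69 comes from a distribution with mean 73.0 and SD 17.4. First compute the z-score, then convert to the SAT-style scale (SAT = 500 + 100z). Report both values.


z = (X - mean) / SD = (69 - 73.0) / 17.4
z = -4.0 / 17.4
z = -0.2299
SAT-scale = SAT = 500 + 100z
Carry z at full precision (z = -4.0 / 17.4) into the conversion:
SAT-scale = 500 + 100 * (-4.0 / 17.4) = 500 + -400 / 17.4
SAT-scale = 500 + -22.9885
SAT-scale = 477.0115

477.0115


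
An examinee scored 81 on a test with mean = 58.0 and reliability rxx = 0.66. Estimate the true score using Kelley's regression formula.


T_est = rxx * X + (1 - rxx) * mean
T_est = 0.66 * 81 + 0.34 * 58.0
T_est = 53.46 + 19.72
T_est = 73.18

73.18


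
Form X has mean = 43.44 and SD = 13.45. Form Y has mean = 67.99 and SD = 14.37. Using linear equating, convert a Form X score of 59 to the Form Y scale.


slope = SD_Y / SD_X = 14.37 / 13.45 ~ 1.0684
intercept = mean_Y - slope * mean_X = 67.99 - (14.37 / 13.45) * 43.44 ~ 21.5786
Y = slope * X + intercept. To avoid rounding drift from the rounded slope/intercept, evaluate the equivalent form Y = mean_Y + SD_Y * (X - mean_X) / SD_X at full precision:
Y = 67.99 + 14.37 * (59 - 43.44) / 13.45
Y = 67.99 + 14.37 * 15.56 / 13.45
Y = 67.99 + 223.5972 / 13.45
Y = 67.99 + 16.6243
Y = 84.6143

84.6143


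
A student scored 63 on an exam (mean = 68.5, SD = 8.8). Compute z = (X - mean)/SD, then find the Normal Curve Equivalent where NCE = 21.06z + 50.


z = (X - mean) / SD = (63 - 68.5) / 8.8
z = -5.5 / 8.8
z = -0.625
NCE = NCE = 21.06z + 50
Carry z at full precision (z = -5.5 / 8.8) into the conversion:
NCE = 21.06 * (-5.5 / 8.8) + 50 = -115.83 / 8.8 + 50
NCE = -13.1625 + 50
NCE = 36.8375

36.8375


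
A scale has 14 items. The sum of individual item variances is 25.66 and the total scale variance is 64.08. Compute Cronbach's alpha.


alpha = (k/(k-1)) * (1 - sum(si^2)/s_total^2)
= (14/13) * (1 - 25.66/64.08)
alpha = 0.6457

0.6457


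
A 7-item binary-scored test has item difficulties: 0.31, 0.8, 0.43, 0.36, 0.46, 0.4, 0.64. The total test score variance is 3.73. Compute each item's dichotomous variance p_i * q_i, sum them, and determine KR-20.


For each item, compute p_i * q_i:
  Item 1: 0.31 * 0.69 = 0.2139
  Item 2: 0.8 * 0.2 = 0.16
  Item 3: 0.43 * 0.57 = 0.2451
  Item 4: 0.36 * 0.64 = 0.2304
  Item 5: 0.46 * 0.54 = 0.2484
  Item 6: 0.4 * 0.6 = 0.24
  Item 7: 0.64 * 0.36 = 0.2304
Sum(p_i * q_i) = 0.2139 + 0.16 + 0.2451 + 0.2304 + 0.2484 + 0.24 + 0.2304 = 1.5682
KR-20 = (k/(k-1)) * (1 - Sum(p_i*q_i) / Var_total)
= (7/6) * (1 - 1.5682/3.73)
= 1.1667 * 0.5796
KR-20 = 0.6762

0.6762


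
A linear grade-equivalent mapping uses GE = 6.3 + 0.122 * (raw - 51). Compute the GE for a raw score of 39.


raw - median = 39 - 51 = -12
slope * diff = 0.122 * -12 = -1.464
GE = 6.3 + -1.464
GE = 4.836

4.836


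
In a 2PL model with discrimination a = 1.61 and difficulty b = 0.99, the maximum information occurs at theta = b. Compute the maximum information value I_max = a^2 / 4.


For 2PL, max info at theta = b = 0.99
I_max = a^2 / 4 = 1.61^2 / 4
= 2.5921 / 4
I_max = 0.648

0.648


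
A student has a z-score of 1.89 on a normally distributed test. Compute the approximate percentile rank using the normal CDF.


CDF(z) = 0.5 * (1 + erf(z/sqrt(2)))
erf(1.3364) = 0.9412
CDF = 0.9706
Percentile rank = 0.9706 * 100 = 97.06

97.06


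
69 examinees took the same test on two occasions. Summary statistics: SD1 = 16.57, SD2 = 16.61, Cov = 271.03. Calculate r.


r = cov(X,Y) / (SD_X * SD_Y)
r = 271.03 / (16.57 * 16.61)
r = 271.03 / 275.2277
r = 0.9847

0.9847


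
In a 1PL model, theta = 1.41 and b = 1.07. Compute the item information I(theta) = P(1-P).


P = 1/(1+exp(-(1.41-1.07))) = 0.5842
I = P*(1-P) = 0.5842 * 0.4158
I = 0.2429

0.2429


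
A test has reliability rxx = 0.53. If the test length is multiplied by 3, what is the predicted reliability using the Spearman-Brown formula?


r_new = (n * rxx) / (1 + (n-1) * rxx)
r_new = (3 * 0.53) / (1 + 2 * 0.53)
r_new = 1.59 / 2.06
r_new = 0.7718

0.7718


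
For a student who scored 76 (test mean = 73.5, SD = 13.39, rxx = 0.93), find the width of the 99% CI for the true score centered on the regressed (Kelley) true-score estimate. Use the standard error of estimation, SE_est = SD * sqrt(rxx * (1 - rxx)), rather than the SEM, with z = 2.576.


True score estimate = 0.93*76 + 0.07*73.5 = 75.825
SE_est = SD * sqrt(rxx * (1 - rxx)) = 13.39 * sqrt(0.93 * 0.07) = 13.39 * sqrt(0.0651) = 3.416419
CI = T_est +/- z * SE_est, so width = 2 * z * SE_est = 2 * 2.576 * 3.416419
Width = 17.6014

17.6014


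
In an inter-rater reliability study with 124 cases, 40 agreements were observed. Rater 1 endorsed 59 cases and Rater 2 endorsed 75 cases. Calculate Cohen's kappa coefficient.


P_o = 40/124 = 0.322581
P_e = (59*75 + 65*49) / 15376 = 0.494927
kappa = (P_o - P_e) / (1 - P_e)
kappa = (0.322581 - 0.494927) / (1 - 0.494927)
kappa = -0.3412

-0.3412


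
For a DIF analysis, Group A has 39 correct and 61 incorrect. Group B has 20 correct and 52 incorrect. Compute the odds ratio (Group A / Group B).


Odds_A = 39/61 = 0.6393
Odds_B = 20/52 = 0.3846
OR = Odds_A / Odds_B = 0.6393 / 0.3846
Exactly, OR = (39 * 52) / (61 * 20) = 2028 / 1220
OR = 1.6623

1.6623


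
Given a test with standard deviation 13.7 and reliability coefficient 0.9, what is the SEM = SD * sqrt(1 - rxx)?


SEM = SD * sqrt(1 - rxx)
SEM = 13.7 * sqrt(1 - 0.9)
SEM = 13.7 * sqrt(0.1) = 13.7 * 0.316228
SEM = 4.3323

4.3323


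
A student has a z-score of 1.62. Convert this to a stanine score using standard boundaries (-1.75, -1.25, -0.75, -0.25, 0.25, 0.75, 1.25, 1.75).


Stanine boundaries: [-1.75, -1.25, -0.75, -0.25, 0.25, 0.75, 1.25, 1.75]
z = 1.62
Check each boundary:
  z >= -1.75 -> could be stanine 2
  z >= -1.25 -> could be stanine 3
  z >= -0.75 -> could be stanine 4
  z >= -0.25 -> could be stanine 5
  z >= 0.25 -> could be stanine 6
  z >= 0.75 -> could be stanine 7
  z >= 1.25 -> could be stanine 8
  z < 1.75
Highest qualifying boundary gives stanine = 8

8


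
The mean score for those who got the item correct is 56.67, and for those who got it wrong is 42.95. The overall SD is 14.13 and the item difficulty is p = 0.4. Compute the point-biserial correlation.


q = 1 - p = 0.6
rpb = ((M1 - M0) / SD) * sqrt(p * q)
rpb = ((56.67 - 42.95) / 14.13) * sqrt(0.4 * 0.6)
rpb = 0.4757

0.4757


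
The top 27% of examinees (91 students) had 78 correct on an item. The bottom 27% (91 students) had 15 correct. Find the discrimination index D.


p_upper = 78/91 = 0.8571
p_lower = 15/91 = 0.1648
D = 0.8571 - 0.1648 = 0.6923

0.6923


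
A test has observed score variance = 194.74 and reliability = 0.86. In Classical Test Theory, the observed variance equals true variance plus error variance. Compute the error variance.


var_true = rxx * var_obs = 0.86 * 194.74 = 167.4764
var_error = var_obs - var_true
var_error = 194.74 - 167.4764
var_error = 27.2636

27.2636


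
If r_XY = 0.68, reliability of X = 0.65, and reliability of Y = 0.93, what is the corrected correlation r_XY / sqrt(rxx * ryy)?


r_corrected = rxy / sqrt(rxx * ryy)
= 0.68 / sqrt(0.65 * 0.93)
= 0.68 / sqrt(0.6045)
= 0.68 / 0.777496
r_corrected = 0.8746

0.8746


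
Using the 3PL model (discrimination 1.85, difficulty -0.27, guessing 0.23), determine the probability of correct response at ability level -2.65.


logit = 1.85*(-2.65 - -0.27) = -4.403
P* = 1/(1 + exp(--4.403)) = 0.0121
P = 0.23 + (1 - 0.23) * 0.0121
P = 0.2393

0.2393


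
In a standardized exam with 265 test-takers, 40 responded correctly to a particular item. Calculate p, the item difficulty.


Item difficulty p = number correct / total examinees
p = 40 / 265
p = 0.1509

0.1509


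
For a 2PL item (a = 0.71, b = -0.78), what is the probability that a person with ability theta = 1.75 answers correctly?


a*(theta - b) = 0.71 * (1.75 - -0.78) = 1.7963
exp(-1.7963) = 0.1659
P = 1 / (1 + 0.1659)
P = 0.8577

0.8577


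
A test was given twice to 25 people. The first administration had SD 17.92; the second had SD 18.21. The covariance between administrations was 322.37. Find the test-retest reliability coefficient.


r = cov(X,Y) / (SD_X * SD_Y)
r = 322.37 / (17.92 * 18.21)
r = 322.37 / 326.3232
r = 0.9879

0.9879


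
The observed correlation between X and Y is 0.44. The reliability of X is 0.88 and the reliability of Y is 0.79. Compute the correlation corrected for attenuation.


r_corrected = rxy / sqrt(rxx * ryy)
= 0.44 / sqrt(0.88 * 0.79)
= 0.44 / sqrt(0.6952)
= 0.44 / 0.833787
r_corrected = 0.5277

0.5277


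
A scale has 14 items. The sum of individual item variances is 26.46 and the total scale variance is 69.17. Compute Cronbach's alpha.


alpha = (k/(k-1)) * (1 - sum(si^2)/s_total^2)
= (14/13) * (1 - 26.46/69.17)
alpha = 0.665

0.665


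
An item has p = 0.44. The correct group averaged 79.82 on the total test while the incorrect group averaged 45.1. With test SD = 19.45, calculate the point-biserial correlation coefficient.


q = 1 - p = 0.56
rpb = ((M1 - M0) / SD) * sqrt(p * q)
rpb = ((79.82 - 45.1) / 19.45) * sqrt(0.44 * 0.56)
rpb = 0.8861

0.8861


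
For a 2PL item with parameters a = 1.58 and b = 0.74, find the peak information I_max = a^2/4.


For 2PL, max info at theta = b = 0.74
I_max = a^2 / 4 = 1.58^2 / 4
= 2.4964 / 4
I_max = 0.6241

0.6241


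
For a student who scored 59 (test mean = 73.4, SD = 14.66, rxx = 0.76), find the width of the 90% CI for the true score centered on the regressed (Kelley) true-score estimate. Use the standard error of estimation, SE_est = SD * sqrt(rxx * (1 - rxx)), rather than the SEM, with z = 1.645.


True score estimate = 0.76*59 + 0.24*73.4 = 62.456
SE_est = SD * sqrt(rxx * (1 - rxx)) = 14.66 * sqrt(0.76 * 0.24) = 14.66 * sqrt(0.1824) = 6.261039
CI = T_est +/- z * SE_est, so width = 2 * z * SE_est = 2 * 1.645 * 6.261039
Width = 20.5988

20.5988


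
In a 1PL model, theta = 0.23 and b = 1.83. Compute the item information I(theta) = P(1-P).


P = 1/(1+exp(-(0.23-1.83))) = 0.168
I = P*(1-P) = 0.168 * 0.832
I = 0.1398

0.1398


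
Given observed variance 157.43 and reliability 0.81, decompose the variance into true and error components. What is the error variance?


var_true = rxx * var_obs = 0.81 * 157.43 = 127.5183
var_error = var_obs - var_true
var_error = 157.43 - 127.5183
var_error = 29.9117

29.9117


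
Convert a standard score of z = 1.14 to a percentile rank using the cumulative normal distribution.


CDF(z) = 0.5 * (1 + erf(z/sqrt(2)))
erf(0.8061) = 0.7457
CDF = 0.8729
Percentile rank = 0.8729 * 100 = 87.29

87.29


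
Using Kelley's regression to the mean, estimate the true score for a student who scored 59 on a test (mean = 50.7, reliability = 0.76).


T_est = rxx * X + (1 - rxx) * mean
T_est = 0.76 * 59 + 0.24 * 50.7
T_est = 44.84 + 12.168
T_est = 57.008

57.008


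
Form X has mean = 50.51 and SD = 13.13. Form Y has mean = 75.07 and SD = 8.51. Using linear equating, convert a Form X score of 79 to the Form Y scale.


slope = SD_Y / SD_X = 8.51 / 13.13 ~ 0.6481
intercept = mean_Y - slope * mean_X = 75.07 - (8.51 / 13.13) * 50.51 ~ 42.3327
Y = slope * X + intercept. To avoid rounding drift from the rounded slope/intercept, evaluate the equivalent form Y = mean_Y + SD_Y * (X - mean_X) / SD_X at full precision:
Y = 75.07 + 8.51 * (79 - 50.51) / 13.13
Y = 75.07 + 8.51 * 28.49 / 13.13
Y = 75.07 + 242.4499 / 13.13
Y = 75.07 + 18.4653
Y = 93.5353

93.5353


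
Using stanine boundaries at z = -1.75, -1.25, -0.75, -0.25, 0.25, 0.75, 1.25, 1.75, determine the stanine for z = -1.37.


Stanine boundaries: [-1.75, -1.25, -0.75, -0.25, 0.25, 0.75, 1.25, 1.75]
z = -1.37
Check each boundary:
  z >= -1.75 -> could be stanine 2
  z < -1.25
  z < -0.75
  z < -0.25
  z < 0.25
  z < 0.75
  z < 1.25
  z < 1.75
Highest qualifying boundary gives stanine = 2

2


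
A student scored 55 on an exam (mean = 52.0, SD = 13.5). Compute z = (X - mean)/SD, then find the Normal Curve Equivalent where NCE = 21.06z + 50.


z = (X - mean) / SD = (55 - 52.0) / 13.5
z = 3.0 / 13.5
z = 0.2222
NCE = NCE = 21.06z + 50
Carry z at full precision (z = 3.0 / 13.5) into the conversion:
NCE = 21.06 * (3.0 / 13.5) + 50 = 63.18 / 13.5 + 50
NCE = 4.68 + 50
NCE = 54.68

54.68


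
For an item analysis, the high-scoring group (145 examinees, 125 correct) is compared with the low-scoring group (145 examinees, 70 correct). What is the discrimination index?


p_upper = 125/145 = 0.8621
p_lower = 70/145 = 0.4828
D = 0.8621 - 0.4828 = 0.3793

0.3793


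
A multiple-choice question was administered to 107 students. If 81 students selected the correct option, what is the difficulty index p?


Item difficulty p = number correct / total examinees
p = 81 / 107
p = 0.757

0.757


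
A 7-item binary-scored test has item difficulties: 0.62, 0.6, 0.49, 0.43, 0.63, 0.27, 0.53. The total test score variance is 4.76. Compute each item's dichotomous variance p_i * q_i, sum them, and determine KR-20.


For each item, compute p_i * q_i:
  Item 1: 0.62 * 0.38 = 0.2356
  Item 2: 0.6 * 0.4 = 0.24
  Item 3: 0.49 * 0.51 = 0.2499
  Item 4: 0.43 * 0.57 = 0.2451
  Item 5: 0.63 * 0.37 = 0.2331
  Item 6: 0.27 * 0.73 = 0.1971
  Item 7: 0.53 * 0.47 = 0.2491
Sum(p_i * q_i) = 0.2356 + 0.24 + 0.2499 + 0.2451 + 0.2331 + 0.1971 + 0.2491 = 1.6499
KR-20 = (k/(k-1)) * (1 - Sum(p_i*q_i) / Var_total)
= (7/6) * (1 - 1.6499/4.76)
= 1.1667 * 0.6534
KR-20 = 0.7623

0.7623


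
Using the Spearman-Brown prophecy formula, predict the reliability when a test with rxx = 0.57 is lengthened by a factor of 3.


r_new = (n * rxx) / (1 + (n-1) * rxx)
r_new = (3 * 0.57) / (1 + 2 * 0.57)
r_new = 1.71 / 2.14
r_new = 0.7991

0.7991


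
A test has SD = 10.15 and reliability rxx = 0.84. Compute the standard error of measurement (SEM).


SEM = SD * sqrt(1 - rxx)
SEM = 10.15 * sqrt(1 - 0.84)
SEM = 10.15 * sqrt(0.16) = 10.15 * 0.4
SEM = 4.06

4.06


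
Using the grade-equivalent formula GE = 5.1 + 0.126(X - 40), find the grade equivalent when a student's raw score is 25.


raw - median = 25 - 40 = -15
slope * diff = 0.126 * -15 = -1.89
GE = 5.1 + -1.89
GE = 3.21

3.21


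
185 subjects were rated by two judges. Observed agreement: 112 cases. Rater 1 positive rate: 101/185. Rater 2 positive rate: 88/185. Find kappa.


P_o = 112/185 = 0.605405
P_e = (101*88 + 84*97) / 34225 = 0.497765
kappa = (P_o - P_e) / (1 - P_e)
kappa = (0.605405 - 0.497765) / (1 - 0.497765)
kappa = 0.2143

0.2143


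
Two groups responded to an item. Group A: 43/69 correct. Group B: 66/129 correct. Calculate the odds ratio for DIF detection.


Odds_A = 43/26 = 1.6538
Odds_B = 66/63 = 1.0476
OR = Odds_A / Odds_B = 1.6538 / 1.0476
Exactly, OR = (43 * 63) / (26 * 66) = 2709 / 1716
OR = 1.5787

1.5787


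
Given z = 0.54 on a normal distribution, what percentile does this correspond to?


CDF(z) = 0.5 * (1 + erf(z/sqrt(2)))
erf(0.3818) = 0.4108
CDF = 0.7054
Percentile rank = 0.7054 * 100 = 70.54

70.54


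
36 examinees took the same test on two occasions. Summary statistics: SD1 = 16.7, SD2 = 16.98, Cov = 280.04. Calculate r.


r = cov(X,Y) / (SD_X * SD_Y)
r = 280.04 / (16.7 * 16.98)
r = 280.04 / 283.566
r = 0.9876

0.9876
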